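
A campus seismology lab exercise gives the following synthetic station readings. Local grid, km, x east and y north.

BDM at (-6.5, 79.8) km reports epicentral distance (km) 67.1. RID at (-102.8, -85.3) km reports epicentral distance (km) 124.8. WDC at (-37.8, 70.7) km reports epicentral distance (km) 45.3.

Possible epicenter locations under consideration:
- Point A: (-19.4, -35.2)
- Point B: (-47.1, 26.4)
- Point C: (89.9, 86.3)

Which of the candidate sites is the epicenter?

For each candidate, compare |candidate − station| to the reported distance:
Point A: residuals BDM 48.6, RID 27.5, WDC 62.2 → max 62.2 km
Point B: residuals BDM 0.0, RID 0.0, WDC 0.0 → max 0.0 km
Point C: residuals BDM 29.5, RID 133.2, WDC 83.3 → max 133.2 km
Only Point B has all residuals ≈ 0.

Point B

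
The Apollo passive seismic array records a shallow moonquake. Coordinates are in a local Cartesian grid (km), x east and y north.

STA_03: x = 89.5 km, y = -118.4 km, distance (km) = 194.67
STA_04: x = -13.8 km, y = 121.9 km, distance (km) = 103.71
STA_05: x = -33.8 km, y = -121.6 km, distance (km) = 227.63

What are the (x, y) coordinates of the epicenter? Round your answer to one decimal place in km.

(79.2, 76.0)

Circle about each station: (x − 89.5)² + (y + 118.4)² = 194.67²; (x + 13.8)² + (y − 121.9)² = 103.71²; (x + 33.8)² + (y + 121.6)² = 227.63².
Subtracting the STA_03 equation from the STA_04 and STA_05 equations removes the quadratic terms:
-206.6 x + 480.6 y = 20161.88
-246.6 x − 6.4 y = -20018.82
Solving the 2×2 system: x ≈ 79.2, y ≈ 76.0 km.
Check against STA_03 (with the unrounded x, y): √((x − 89.5)²+(y + 118.4)²) = 194.67 ≈ 194.67 km. ✓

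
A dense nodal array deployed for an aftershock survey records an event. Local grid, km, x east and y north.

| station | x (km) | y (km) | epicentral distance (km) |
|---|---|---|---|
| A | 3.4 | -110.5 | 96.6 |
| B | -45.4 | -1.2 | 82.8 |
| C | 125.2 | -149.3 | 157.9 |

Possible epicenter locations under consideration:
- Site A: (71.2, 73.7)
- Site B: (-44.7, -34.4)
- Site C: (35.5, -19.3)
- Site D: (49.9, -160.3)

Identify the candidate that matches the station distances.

For each candidate, compare |candidate − station| to the reported distance:
Site A: residuals A 99.7, B 55.8, C 71.5 → max 99.7 km
Site B: residuals A 6.6, B 49.6, C 47.2 → max 49.6 km
Site C: residuals A 0.1, B 0.1, C 0.0 → max 0.1 km
Site D: residuals A 28.5, B 102.7, C 81.8 → max 102.7 km
Only Site C has all residuals ≈ 0.

Site C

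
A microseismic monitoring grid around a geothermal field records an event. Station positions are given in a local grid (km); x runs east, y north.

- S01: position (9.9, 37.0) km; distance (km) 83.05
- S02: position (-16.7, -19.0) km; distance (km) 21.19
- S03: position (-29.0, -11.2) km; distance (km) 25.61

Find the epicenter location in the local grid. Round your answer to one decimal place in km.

-28.2 km east, -36.8 km north

Circle about each station: (x − 9.9)² + (y − 37.0)² = 83.05²; (x + 16.7)² + (y + 19.0)² = 21.19²; (x + 29.0)² + (y + 11.2)² = 25.61².
Subtracting the S01 equation from the S02 and S03 equations removes the quadratic terms:
-53.2 x − 112.0 y = 5621.17
-77.8 x − 96.4 y = 5740.86
Solving the 2×2 system: x ≈ -28.2, y ≈ -36.8 km.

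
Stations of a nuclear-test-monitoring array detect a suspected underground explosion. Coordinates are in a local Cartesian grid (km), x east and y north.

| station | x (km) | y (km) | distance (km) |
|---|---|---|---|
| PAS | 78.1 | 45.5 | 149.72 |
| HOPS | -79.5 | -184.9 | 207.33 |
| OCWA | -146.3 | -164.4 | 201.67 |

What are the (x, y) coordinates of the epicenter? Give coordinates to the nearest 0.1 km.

(-69.8, 22.2)

Circle about each station: (x − 78.1)² + (y − 45.5)² = 149.72²; (x + 79.5)² + (y + 184.9)² = 207.33²; (x + 146.3)² + (y + 164.4)² = 201.67².
Subtracting the PAS equation from the HOPS and OCWA equations removes the quadratic terms:
-315.2 x − 460.8 y = 11768.75
-448.8 x − 419.8 y = 22006.48
Solving the 2×2 system: x ≈ -69.8, y ≈ 22.2 km.
Check against PAS (with the unrounded x, y): √((x − 78.1)²+(y − 45.5)²) = 149.73 ≈ 149.72 km. ✓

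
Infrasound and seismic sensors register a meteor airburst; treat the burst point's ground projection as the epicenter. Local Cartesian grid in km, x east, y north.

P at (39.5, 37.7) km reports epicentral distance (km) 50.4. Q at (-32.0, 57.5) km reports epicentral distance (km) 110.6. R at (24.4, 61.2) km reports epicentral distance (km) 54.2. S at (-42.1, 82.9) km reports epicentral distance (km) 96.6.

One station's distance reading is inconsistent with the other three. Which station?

S

Solve using three stations at a time. Using P, Q, R (subtract circle equations pairwise → linear system) gives (x, y) ≈ (77.9, 70.5).
Distances from that point to each station vs reported:
  P: calculated 50.5 vs reported 50.4 → residual 0.1 km
  Q: calculated 110.6 vs reported 110.6 → residual 0.0 km
  R: calculated 54.3 vs reported 54.2 → residual 0.1 km
  S: calculated 120.6 vs reported 96.6 → residual 24.0 km
P, Q, R are mutually consistent (residuals ≈ 0); S is off by 24.0 km.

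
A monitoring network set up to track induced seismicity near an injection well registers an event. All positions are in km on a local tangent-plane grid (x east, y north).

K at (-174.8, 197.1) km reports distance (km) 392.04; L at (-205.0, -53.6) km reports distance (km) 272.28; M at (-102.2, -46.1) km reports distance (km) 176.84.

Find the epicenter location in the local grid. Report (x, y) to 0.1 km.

x ≈ 59.8 km, y ≈ -117.0 km

Circle about each station: (x + 174.8)² + (y − 197.1)² = 392.04²; (x + 205.0)² + (y + 53.6)² = 272.28²; (x + 102.2)² + (y + 46.1)² = 176.84².
Subtracting pairs of circle equations eliminates x²+y² and gives linear equations (the radical axes):
-60.4 x − 501.4 y = 55053.47
145.2 x − 486.4 y = 65589.58
Solving the 2×2 system: x ≈ 59.8, y ≈ -117.0 km.
Check against K (with the unrounded x, y): √((x + 174.8)²+(y − 197.1)²) = 392.03 ≈ 392.04 km. ✓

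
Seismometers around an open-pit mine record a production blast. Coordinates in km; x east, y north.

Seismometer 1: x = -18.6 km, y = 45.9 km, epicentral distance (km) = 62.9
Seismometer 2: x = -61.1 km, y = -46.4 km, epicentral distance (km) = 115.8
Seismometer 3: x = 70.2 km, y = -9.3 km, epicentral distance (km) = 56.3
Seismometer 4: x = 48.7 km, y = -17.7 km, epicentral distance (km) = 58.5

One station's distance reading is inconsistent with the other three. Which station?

Seismometer 2

Solve using three stations at a time. Using Seismometer 1, Seismometer 3, Seismometer 4 (subtract circle equations pairwise → linear system) gives (x, y) ≈ (44.2, 40.7).
Distances from that point to each station vs reported:
  Seismometer 1: calculated 63.0 vs reported 62.9 → residual 0.1 km
  Seismometer 2: calculated 136.6 vs reported 115.8 → residual 20.8 km
  Seismometer 3: calculated 56.4 vs reported 56.3 → residual 0.1 km
  Seismometer 4: calculated 58.6 vs reported 58.5 → residual 0.1 km
Seismometer 1, Seismometer 3, Seismometer 4 are mutually consistent (residuals ≈ 0); Seismometer 2 is off by 20.8 km.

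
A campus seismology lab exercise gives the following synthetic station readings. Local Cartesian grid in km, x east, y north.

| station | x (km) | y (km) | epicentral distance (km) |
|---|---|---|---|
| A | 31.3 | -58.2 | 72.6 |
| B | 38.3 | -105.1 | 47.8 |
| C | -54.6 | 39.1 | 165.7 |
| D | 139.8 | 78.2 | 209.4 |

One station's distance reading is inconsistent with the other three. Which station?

Solve using three stations at a time. Using A, B, C (subtract circle equations pairwise → linear system) gives (x, y) ≈ (-7.4, -119.8).
Distances from that point to each station vs reported:
  A: calculated 72.7 vs reported 72.6 → residual 0.1 km
  B: calculated 48.0 vs reported 47.8 → residual 0.2 km
  C: calculated 165.7 vs reported 165.7 → residual 0.0 km
  D: calculated 246.7 vs reported 209.4 → residual 37.3 km
A, B, C are mutually consistent (residuals ≈ 0); D is off by 37.3 km.

D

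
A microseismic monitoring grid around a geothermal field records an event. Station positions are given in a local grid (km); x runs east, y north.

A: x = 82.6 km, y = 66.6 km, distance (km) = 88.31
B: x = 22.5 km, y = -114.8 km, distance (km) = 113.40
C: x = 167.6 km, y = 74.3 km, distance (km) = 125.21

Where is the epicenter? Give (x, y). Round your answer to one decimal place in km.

(87.1, -21.6)

Circle about each station: (x − 82.6)² + (y − 66.6)² = 88.31²; (x − 22.5)² + (y + 114.8)² = 113.40²; (x − 167.6)² + (y − 74.3)² = 125.21².
Subtracting the A equation from the B and C equations removes the quadratic terms:
-120.2 x − 362.8 y = -2633.93
170.0 x + 15.4 y = 14473.04
Solving the 2×2 system: x ≈ 87.1, y ≈ -21.6 km.
Check against A (with the unrounded x, y): √((x − 82.6)²+(y − 66.6)²) = 88.31 ≈ 88.31 km. ✓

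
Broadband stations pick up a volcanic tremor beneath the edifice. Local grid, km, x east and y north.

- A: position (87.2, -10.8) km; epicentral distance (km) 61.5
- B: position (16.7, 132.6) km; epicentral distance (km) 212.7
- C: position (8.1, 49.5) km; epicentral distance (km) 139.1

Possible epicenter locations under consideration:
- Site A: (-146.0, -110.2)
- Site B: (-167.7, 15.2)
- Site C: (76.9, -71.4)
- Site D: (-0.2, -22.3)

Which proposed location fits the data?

For each candidate, compare |candidate − station| to the reported distance:
Site A: residuals A 192.0, B 79.6, C 82.8 → max 192.0 km
Site B: residuals A 194.7, B 5.9, C 40.0 → max 194.7 km
Site C: residuals A 0.0, B 0.0, C 0.0 → max 0.0 km
Site D: residuals A 26.7, B 56.9, C 66.8 → max 66.8 km
Only Site C has all residuals ≈ 0.

Site C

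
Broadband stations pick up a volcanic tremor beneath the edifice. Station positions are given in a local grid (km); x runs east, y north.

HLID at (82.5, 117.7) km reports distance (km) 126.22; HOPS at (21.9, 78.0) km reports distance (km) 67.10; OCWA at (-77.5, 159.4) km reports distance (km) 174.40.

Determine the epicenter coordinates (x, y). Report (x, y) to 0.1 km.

Circle about each station: (x − 82.5)² + (y − 117.7)² = 126.22²; (x − 21.9)² + (y − 78.0)² = 67.10²; (x + 77.5)² + (y − 159.4)² = 174.40².
Subtracting the HLID equation from the HOPS and OCWA equations removes the quadratic terms:
-121.2 x − 79.4 y = -2666.85
-320.0 x + 83.4 y = -3728.80
Solving the 2×2 system: x ≈ 14.6, y ≈ 11.3 km.

(14.6, 11.3)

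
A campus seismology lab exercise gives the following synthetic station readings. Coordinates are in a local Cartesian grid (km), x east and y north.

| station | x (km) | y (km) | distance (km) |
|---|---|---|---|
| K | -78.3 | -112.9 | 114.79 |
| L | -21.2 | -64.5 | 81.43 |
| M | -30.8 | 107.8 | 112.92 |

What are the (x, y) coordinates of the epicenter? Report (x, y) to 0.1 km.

Circle about each station: (x + 78.3)² + (y + 112.9)² = 114.79²; (x + 21.2)² + (y + 64.5)² = 81.43²; (x + 30.8)² + (y − 107.8)² = 112.92².
Subtracting pairs of circle equations eliminates x²+y² and gives linear equations (the radical axes):
114.2 x + 96.8 y = -7721.71
95.0 x + 441.4 y = -5882.00
Solving the 2×2 system: x ≈ -68.9, y ≈ 1.5 km.

-68.9 km east, 1.5 km north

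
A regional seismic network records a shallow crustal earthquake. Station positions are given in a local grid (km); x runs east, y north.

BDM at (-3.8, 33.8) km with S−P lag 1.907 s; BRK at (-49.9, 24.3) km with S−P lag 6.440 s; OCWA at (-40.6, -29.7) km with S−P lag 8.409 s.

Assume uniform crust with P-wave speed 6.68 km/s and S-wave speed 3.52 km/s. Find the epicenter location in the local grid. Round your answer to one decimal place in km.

Distance from S−P lag: d = Δt · v_P v_S / (v_P − v_S) = Δt · (6.68·3.52)/(6.68−3.52) ≈ 7.4410·Δt.
So d_BDM = 14.19, d_BRK = 47.92, d_OCWA = 62.57 km.
Circle about each station: (x + 3.8)² + (y − 33.8)² = 14.19²; (x + 49.9)² + (y − 24.3)² = 47.92²; (x + 40.6)² + (y + 29.7)² = 62.57².
Subtracting pairs of circle equations eliminates x²+y² and gives linear equations (the radical axes):
-92.2 x − 19.0 y = -171.35
-73.6 x − 127.0 y = -2340.08
Solving the 2×2 system: x ≈ -2.2, y ≈ 19.7 km.
Check against BDM (with the unrounded x, y): √((x + 3.8)²+(y − 33.8)²) = 14.19 ≈ 14.19 km. ✓

x ≈ -2.2 km, y ≈ 19.7 km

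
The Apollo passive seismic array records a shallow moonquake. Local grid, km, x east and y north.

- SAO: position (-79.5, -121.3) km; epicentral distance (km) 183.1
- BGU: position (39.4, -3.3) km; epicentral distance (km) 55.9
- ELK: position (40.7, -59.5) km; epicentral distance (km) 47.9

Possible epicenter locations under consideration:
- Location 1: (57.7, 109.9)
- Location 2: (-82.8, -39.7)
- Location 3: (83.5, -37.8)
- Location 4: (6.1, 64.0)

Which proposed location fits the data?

Location 3

For each candidate, compare |candidate − station| to the reported distance:
Location 1: residuals SAO 85.7, BGU 58.8, ELK 122.4 → max 122.4 km
Location 2: residuals SAO 101.4, BGU 71.6, ELK 77.2 → max 101.4 km
Location 3: residuals SAO 0.0, BGU 0.1, ELK 0.1 → max 0.1 km
Location 4: residuals SAO 21.0, BGU 19.2, ELK 80.4 → max 80.4 km
Only Location 3 has all residuals ≈ 0.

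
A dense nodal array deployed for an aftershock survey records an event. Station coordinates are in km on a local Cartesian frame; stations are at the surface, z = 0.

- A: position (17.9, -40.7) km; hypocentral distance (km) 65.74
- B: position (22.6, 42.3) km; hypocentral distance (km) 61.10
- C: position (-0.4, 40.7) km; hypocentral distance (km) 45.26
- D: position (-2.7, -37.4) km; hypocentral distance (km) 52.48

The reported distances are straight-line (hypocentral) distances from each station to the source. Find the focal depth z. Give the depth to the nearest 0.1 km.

19.6 km

Each station gives a sphere (x−x_i)² + (y−y_i)² + z² = d_i² (stations at z=0).
Subtracting the A sphere from B and C: z² cancels, leaving linear equations in x and y:
9.4 x + 166.0 y = 911.69
-36.6 x + 162.8 y = 1953.03
Solving: x ≈ -23.111, y ≈ 6.801 km (keep extra digits for the depth step; rounded: -23.1, 6.8).
Then from the A sphere: z² = 65.74² − (x − 17.9)² − (y + 40.7)² with x = -23.111, y = 6.801, so z ≈ 19.583 ≈ 19.6 km.
Check against D (with the unrounded solution): distance 52.48 ≈ 52.48 km. ✓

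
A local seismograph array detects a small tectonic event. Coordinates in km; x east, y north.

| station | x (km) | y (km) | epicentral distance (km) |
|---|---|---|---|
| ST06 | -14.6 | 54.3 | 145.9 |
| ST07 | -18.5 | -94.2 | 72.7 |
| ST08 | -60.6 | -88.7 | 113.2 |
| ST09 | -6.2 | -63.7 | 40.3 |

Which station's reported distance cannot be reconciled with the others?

ST09

Solve using three stations at a time. Using ST06, ST07, ST08 (subtract circle equations pairwise → linear system) gives (x, y) ≈ (51.9, -75.6).
Distances from that point to each station vs reported:
  ST06: calculated 146.0 vs reported 145.9 → residual 0.1 km
  ST07: calculated 72.8 vs reported 72.7 → residual 0.1 km
  ST08: calculated 113.3 vs reported 113.2 → residual 0.1 km
  ST09: calculated 59.3 vs reported 40.3 → residual 19.0 km
ST06, ST07, ST08 are mutually consistent (residuals ≈ 0); ST09 is off by 19.0 km.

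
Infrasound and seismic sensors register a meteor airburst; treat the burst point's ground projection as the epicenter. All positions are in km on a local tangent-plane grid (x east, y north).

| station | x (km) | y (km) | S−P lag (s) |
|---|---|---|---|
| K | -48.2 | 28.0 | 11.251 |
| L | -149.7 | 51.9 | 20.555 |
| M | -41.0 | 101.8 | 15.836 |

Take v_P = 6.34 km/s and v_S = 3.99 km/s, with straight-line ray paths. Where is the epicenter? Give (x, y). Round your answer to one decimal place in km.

Distance from S−P lag: d = Δt · v_P v_S / (v_P − v_S) = Δt · (6.34·3.99)/(6.34−3.99) ≈ 10.7645·Δt.
So d_K = 121.11, d_L = 221.26, d_M = 170.47 km.
Circle about each station: (x + 48.2)² + (y − 28.0)² = 121.11²; (x + 149.7)² + (y − 51.9)² = 221.26²; (x + 41.0)² + (y − 101.8)² = 170.47².
Subtracting pairs of circle equations eliminates x²+y² and gives linear equations (the radical axes):
-203.0 x + 47.8 y = -12291.90
14.4 x + 147.6 y = -5455.39
Solving the 2×2 system: x ≈ 50.7, y ≈ -41.9 km.
Check against K (with the unrounded x, y): √((x + 48.2)²+(y − 28.0)²) = 121.10 ≈ 121.11 km. ✓

(50.7, -41.9)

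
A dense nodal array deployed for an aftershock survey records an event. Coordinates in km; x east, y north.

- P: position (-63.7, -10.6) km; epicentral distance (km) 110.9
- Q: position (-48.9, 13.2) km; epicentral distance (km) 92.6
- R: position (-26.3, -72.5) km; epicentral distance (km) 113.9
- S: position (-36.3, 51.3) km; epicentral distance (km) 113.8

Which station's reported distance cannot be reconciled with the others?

Solve using three stations at a time. Using P, Q, R (subtract circle equations pairwise → linear system) gives (x, y) ≈ (43.6, 17.4).
Distances from that point to each station vs reported:
  P: calculated 110.9 vs reported 110.9 → residual 0.0 km
  Q: calculated 92.6 vs reported 92.6 → residual 0.0 km
  R: calculated 113.9 vs reported 113.9 → residual 0.0 km
  S: calculated 86.8 vs reported 113.8 → residual 27.0 km
P, Q, R are mutually consistent (residuals ≈ 0); S is off by 27.0 km.

S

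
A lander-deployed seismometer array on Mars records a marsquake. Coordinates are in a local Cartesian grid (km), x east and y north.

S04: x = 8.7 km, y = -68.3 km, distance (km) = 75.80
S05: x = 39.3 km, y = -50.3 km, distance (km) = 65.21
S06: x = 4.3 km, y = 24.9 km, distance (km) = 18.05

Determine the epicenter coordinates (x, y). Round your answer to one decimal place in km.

Circle about each station: (x − 8.7)² + (y + 68.3)² = 75.80²; (x − 39.3)² + (y + 50.3)² = 65.21²; (x − 4.3)² + (y − 24.9)² = 18.05².
Subtracting the S04 equation from the S05 and S06 equations removes the quadratic terms:
61.2 x + 36.0 y = 827.30
-8.8 x + 186.4 y = 1317.76
Solving the 2×2 system: x ≈ 9.1, y ≈ 7.5 km.
Check against S04 (with the unrounded x, y): √((x − 8.7)²+(y + 68.3)²) = 75.80 ≈ 75.80 km. ✓

9.1 km east, 7.5 km north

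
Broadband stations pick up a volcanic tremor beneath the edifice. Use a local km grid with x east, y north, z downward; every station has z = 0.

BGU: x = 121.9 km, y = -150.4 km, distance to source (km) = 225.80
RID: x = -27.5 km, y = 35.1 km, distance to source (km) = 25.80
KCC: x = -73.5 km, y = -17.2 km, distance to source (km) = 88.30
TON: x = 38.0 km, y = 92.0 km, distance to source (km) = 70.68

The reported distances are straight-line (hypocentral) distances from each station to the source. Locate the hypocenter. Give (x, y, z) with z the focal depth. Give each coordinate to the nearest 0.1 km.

Each station gives a sphere (x−x_i)² + (y−y_i)² + z² = d_i² (stations at z=0).
Subtracting the BGU sphere from RID and KCC: z² cancels, leaving linear equations in x and y:
-298.8 x + 371.0 y = 14828.49
-390.8 x + 266.4 y = 11407.07
Solving: x ≈ -4.308, y ≈ 36.499 km (keep extra digits for the depth step; rounded: -4.3, 36.5).
Then from the BGU sphere: z² = 225.80² − (x − 121.9)² − (y + 150.4)² with x = -4.308, y = 36.499, so z ≈ 11.223 ≈ 11.2 km.
Check against TON (with the unrounded solution): distance 70.68 ≈ 70.68 km. ✓

x ≈ -4.3 km, y ≈ 36.5 km, depth ≈ 11.2 km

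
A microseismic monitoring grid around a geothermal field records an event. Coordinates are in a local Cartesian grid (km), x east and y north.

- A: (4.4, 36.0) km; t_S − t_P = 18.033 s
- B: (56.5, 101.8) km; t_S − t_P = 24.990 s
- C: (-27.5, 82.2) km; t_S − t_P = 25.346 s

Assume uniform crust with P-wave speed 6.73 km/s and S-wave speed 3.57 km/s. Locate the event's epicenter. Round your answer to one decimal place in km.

(62.7, -88.1)

Distance from S−P lag: d = Δt · v_P v_S / (v_P − v_S) = Δt · (6.73·3.57)/(6.73−3.57) ≈ 7.6032·Δt.
So d_A = 137.11, d_B = 190.00, d_C = 192.71 km.
Circle about each station: (x − 4.4)² + (y − 36.0)² = 137.11²; (x − 56.5)² + (y − 101.8)² = 190.00²; (x + 27.5)² + (y − 82.2)² = 192.71².
Subtracting the A equation from the B and C equations removes the quadratic terms:
104.2 x + 131.6 y = -5060.72
-63.8 x + 92.4 y = -12140.26
Solving the 2×2 system: x ≈ 62.7, y ≈ -88.1 km.
Check against A (with the unrounded x, y): √((x − 4.4)²+(y − 36.0)²) = 137.11 ≈ 137.11 km. ✓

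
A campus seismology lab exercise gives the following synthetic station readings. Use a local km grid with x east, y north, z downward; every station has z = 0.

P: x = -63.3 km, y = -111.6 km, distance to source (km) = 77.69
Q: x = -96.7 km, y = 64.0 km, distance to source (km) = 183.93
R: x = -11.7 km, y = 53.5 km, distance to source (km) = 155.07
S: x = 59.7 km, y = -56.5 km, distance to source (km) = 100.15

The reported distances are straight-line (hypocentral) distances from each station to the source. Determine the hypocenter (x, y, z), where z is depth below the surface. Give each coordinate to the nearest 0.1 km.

Each station gives a sphere (x−x_i)² + (y−y_i)² + z² = d_i² (stations at z=0).
Subtracting the P sphere from Q and R: z² cancels, leaving linear equations in x and y:
-66.8 x + 351.2 y = -30809.07
103.2 x + 330.2 y = -31473.28
Solving: x ≈ -15.099, y ≈ -90.597 km (keep extra digits for the depth step; rounded: -15.1, -90.6).
Then from the P sphere: z² = 77.69² − (x + 63.3)² − (y + 111.6)² with x = -15.099, y = -90.597, so z ≈ 57.195 ≈ 57.2 km.

x ≈ -15.1 km, y ≈ -90.6 km, depth ≈ 57.2 km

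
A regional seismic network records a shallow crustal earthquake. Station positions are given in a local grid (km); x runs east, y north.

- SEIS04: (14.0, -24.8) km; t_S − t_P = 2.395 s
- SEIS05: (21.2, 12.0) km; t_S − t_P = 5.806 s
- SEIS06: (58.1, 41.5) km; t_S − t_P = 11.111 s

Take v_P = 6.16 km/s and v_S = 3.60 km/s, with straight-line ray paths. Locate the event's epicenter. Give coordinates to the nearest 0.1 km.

(-6.0, -30.3)

Distance from S−P lag: d = Δt · v_P v_S / (v_P − v_S) = Δt · (6.16·3.60)/(6.16−3.60) ≈ 8.6625·Δt.
So d_SEIS04 = 20.75, d_SEIS05 = 50.29, d_SEIS06 = 96.25 km.
Circle about each station: (x − 14.0)² + (y + 24.8)² = 20.75²; (x − 21.2)² + (y − 12.0)² = 50.29²; (x − 58.1)² + (y − 41.5)² = 96.25².
Subtracting pairs of circle equations eliminates x²+y² and gives linear equations (the radical axes):
14.4 x + 73.6 y = -2316.12
88.2 x + 132.6 y = -4546.68
Solving the 2×2 system: x ≈ -6.0, y ≈ -30.3 km.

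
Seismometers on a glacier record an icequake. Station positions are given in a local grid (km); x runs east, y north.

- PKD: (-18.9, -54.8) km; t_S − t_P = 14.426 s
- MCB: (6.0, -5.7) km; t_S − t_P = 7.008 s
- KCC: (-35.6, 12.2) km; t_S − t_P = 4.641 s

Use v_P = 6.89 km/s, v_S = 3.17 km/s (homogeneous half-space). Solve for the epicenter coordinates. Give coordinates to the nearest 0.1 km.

(-14.8, 29.8)

Distance from S−P lag: d = Δt · v_P v_S / (v_P − v_S) = Δt · (6.89·3.17)/(6.89−3.17) ≈ 5.8713·Δt.
So d_PKD = 84.70, d_MCB = 41.15, d_KCC = 27.25 km.
Circle about each station: (x + 18.9)² + (y + 54.8)² = 84.70²; (x − 6.0)² + (y + 5.7)² = 41.15²; (x + 35.6)² + (y − 12.2)² = 27.25².
Subtracting pairs of circle equations eliminates x²+y² and gives linear equations (the radical axes):
49.8 x + 98.2 y = 2189.01
-33.4 x + 134.0 y = 4487.48
Solving the 2×2 system: x ≈ -14.8, y ≈ 29.8 km.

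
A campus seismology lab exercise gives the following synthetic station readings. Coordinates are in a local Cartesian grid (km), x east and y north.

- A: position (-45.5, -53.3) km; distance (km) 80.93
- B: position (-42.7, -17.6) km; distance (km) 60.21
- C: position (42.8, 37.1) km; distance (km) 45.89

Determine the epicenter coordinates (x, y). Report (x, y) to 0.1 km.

Circle about each station: (x + 45.5)² + (y + 53.3)² = 80.93²; (x + 42.7)² + (y + 17.6)² = 60.21²; (x − 42.8)² + (y − 37.1)² = 45.89².
Subtracting the A equation from the B and C equations removes the quadratic terms:
5.6 x + 71.4 y = 146.33
176.6 x + 180.8 y = 2740.88
Solving the 2×2 system: x ≈ 14.6, y ≈ 0.9 km.
Check against A (with the unrounded x, y): √((x + 45.5)²+(y + 53.3)²) = 80.93 ≈ 80.93 km. ✓

14.6 km east, 0.9 km north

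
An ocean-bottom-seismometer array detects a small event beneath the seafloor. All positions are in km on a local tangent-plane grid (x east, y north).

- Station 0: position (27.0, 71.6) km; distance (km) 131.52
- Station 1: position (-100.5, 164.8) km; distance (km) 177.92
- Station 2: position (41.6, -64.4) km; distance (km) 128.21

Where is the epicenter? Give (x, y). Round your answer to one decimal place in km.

(-75.1, -11.3)

Circle about each station: (x − 27.0)² + (y − 71.6)² = 131.52²; (x + 100.5)² + (y − 164.8)² = 177.92²; (x − 41.6)² + (y + 64.4)² = 128.21².
Subtracting the Station 0 equation from the Station 1 and Station 2 equations removes the quadratic terms:
-255.0 x + 186.4 y = 17045.71
29.2 x − 272.0 y = 882.07
Solving the 2×2 system: x ≈ -75.1, y ≈ -11.3 km.
Check against Station 0 (with the unrounded x, y): √((x − 27.0)²+(y − 71.6)²) = 131.53 ≈ 131.52 km. ✓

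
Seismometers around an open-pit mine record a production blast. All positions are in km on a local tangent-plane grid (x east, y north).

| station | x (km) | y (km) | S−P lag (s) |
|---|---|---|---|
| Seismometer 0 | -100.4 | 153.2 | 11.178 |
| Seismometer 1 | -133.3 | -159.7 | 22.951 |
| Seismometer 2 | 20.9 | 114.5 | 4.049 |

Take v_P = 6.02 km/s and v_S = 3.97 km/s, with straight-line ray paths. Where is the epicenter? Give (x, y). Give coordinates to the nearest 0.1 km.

x ≈ 1.2 km, y ≈ 71.6 km

Distance from S−P lag: d = Δt · v_P v_S / (v_P − v_S) = Δt · (6.02·3.97)/(6.02−3.97) ≈ 11.6582·Δt.
So d_Seismometer 0 = 130.32, d_Seismometer 1 = 267.57, d_Seismometer 2 = 47.20 km.
Circle about each station: (x + 100.4)² + (y − 153.2)² = 130.32²; (x + 133.3)² + (y + 159.7)² = 267.57²; (x − 20.9)² + (y − 114.5)² = 47.20².
Subtracting the Seismometer 0 equation from the Seismometer 1 and Seismometer 2 equations removes the quadratic terms:
-65.8 x − 625.8 y = -44887.82
242.6 x − 77.4 y = -5247.88
Solving the 2×2 system: x ≈ 1.2, y ≈ 71.6 km.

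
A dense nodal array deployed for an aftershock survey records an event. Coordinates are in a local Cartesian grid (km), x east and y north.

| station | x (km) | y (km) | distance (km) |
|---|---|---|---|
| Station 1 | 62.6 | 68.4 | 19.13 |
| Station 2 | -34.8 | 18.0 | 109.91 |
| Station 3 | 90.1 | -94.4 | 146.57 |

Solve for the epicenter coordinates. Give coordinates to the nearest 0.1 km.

x ≈ 70.1 km, y ≈ 50.8 km

Circle about each station: (x − 62.6)² + (y − 68.4)² = 19.13²; (x + 34.8)² + (y − 18.0)² = 109.91²; (x − 90.1)² + (y + 94.4)² = 146.57².
Subtracting the Station 1 equation from the Station 2 and Station 3 equations removes the quadratic terms:
-194.8 x − 100.8 y = -18776.53
55.0 x − 325.6 y = -12684.76
Solving the 2×2 system: x ≈ 70.1, y ≈ 50.8 km.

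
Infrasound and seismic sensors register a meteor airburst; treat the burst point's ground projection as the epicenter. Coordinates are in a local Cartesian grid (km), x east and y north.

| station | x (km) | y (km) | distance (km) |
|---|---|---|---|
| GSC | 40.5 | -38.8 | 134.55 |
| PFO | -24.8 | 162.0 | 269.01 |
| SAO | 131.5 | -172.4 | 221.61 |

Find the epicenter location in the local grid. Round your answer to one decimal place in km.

(-78.5, -101.6)

Circle about each station: (x − 40.5)² + (y + 38.8)² = 134.55²; (x + 24.8)² + (y − 162.0)² = 269.01²; (x − 131.5)² + (y + 172.4)² = 221.61².
Subtracting pairs of circle equations eliminates x²+y² and gives linear equations (the radical axes):
-130.6 x + 401.6 y = -30549.33
182.0 x − 267.2 y = 12861.03
Solving the 2×2 system: x ≈ -78.5, y ≈ -101.6 km.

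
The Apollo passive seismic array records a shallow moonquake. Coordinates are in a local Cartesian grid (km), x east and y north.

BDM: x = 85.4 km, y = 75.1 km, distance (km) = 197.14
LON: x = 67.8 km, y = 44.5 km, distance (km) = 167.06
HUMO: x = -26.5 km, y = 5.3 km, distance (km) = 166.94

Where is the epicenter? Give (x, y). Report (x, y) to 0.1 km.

Circle about each station: (x − 85.4)² + (y − 75.1)² = 197.14²; (x − 67.8)² + (y − 44.5)² = 167.06²; (x + 26.5)² + (y − 5.3)² = 166.94².
Subtracting the BDM equation from the LON and HUMO equations removes the quadratic terms:
-35.2 x − 61.2 y = 4599.06
-223.8 x − 139.6 y = -1207.61
Solving the 2×2 system: x ≈ 81.5, y ≈ -122.0 km.
Check against BDM (with the unrounded x, y): √((x − 85.4)²+(y − 75.1)²) = 197.17 ≈ 197.14 km. ✓

81.5 km east, -122.0 km north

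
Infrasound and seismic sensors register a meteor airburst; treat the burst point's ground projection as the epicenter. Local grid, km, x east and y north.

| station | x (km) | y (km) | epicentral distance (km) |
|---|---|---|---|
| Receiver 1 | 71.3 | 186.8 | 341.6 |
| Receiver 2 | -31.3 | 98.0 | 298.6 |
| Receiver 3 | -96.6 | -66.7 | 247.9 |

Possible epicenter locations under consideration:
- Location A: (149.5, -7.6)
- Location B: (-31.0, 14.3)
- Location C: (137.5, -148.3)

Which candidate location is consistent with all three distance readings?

Location C

For each candidate, compare |candidate − station| to the reported distance:
Location A: residuals Receiver 1 132.1, Receiver 2 89.2, Receiver 3 5.2 → max 132.1 km
Location B: residuals Receiver 1 141.0, Receiver 2 214.9, Receiver 3 143.7 → max 214.9 km
Location C: residuals Receiver 1 0.0, Receiver 2 0.0, Receiver 3 0.0 → max 0.0 km
Only Location C has all residuals ≈ 0.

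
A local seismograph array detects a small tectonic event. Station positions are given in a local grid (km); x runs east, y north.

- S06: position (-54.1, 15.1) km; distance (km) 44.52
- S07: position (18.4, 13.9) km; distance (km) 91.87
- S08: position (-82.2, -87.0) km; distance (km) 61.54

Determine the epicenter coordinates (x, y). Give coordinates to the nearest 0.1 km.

-63.1 km east, -28.5 km north

Circle about each station: (x + 54.1)² + (y − 15.1)² = 44.52²; (x − 18.4)² + (y − 13.9)² = 91.87²; (x + 82.2)² + (y + 87.0)² = 61.54².
Subtracting pairs of circle equations eliminates x²+y² and gives linear equations (the radical axes):
145.0 x − 2.4 y = -9081.12
-56.2 x − 204.2 y = 9365.88
Solving the 2×2 system: x ≈ -63.1, y ≈ -28.5 km.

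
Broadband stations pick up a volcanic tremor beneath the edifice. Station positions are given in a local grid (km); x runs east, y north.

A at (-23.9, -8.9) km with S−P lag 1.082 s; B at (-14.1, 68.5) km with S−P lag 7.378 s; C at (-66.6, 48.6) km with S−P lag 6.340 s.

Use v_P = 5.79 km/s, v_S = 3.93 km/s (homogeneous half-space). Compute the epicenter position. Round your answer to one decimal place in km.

Distance from S−P lag: d = Δt · v_P v_S / (v_P − v_S) = Δt · (5.79·3.93)/(5.79−3.93) ≈ 12.2337·Δt.
So d_A = 13.24, d_B = 90.26, d_C = 77.56 km.
Circle about each station: (x + 23.9)² + (y + 8.9)² = 13.24²; (x + 14.1)² + (y − 68.5)² = 90.26²; (x + 66.6)² + (y − 48.6)² = 77.56².
Subtracting the A equation from the B and C equations removes the quadratic terms:
19.6 x + 154.8 y = -3730.93
-85.4 x + 115.0 y = 306.84
Solving the 2×2 system: x ≈ -30.8, y ≈ -20.2 km.

-30.8 km east, -20.2 km north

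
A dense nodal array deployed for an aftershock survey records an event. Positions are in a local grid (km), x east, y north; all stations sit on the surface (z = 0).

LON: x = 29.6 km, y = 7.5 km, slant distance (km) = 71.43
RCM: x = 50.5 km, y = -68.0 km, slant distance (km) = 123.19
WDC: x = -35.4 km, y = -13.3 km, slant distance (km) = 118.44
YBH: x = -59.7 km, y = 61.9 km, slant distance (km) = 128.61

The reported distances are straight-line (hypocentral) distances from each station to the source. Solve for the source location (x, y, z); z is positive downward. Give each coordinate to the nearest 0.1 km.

Each station gives a sphere (x−x_i)² + (y−y_i)² + z² = d_i² (stations at z=0).
Subtracting the LON sphere from RCM and WDC: z² cancels, leaving linear equations in x and y:
41.8 x − 151.0 y = -3831.69
-130.0 x − 41.6 y = -8428.15
Solving: x ≈ 52.097, y ≈ 39.797 km (keep extra digits for the depth step; rounded: 52.1, 39.8).
Then from the LON sphere: z² = 71.43² − (x − 29.6)² − (y − 7.5)² with x = 52.097, y = 39.797, so z ≈ 59.607 ≈ 59.6 km.

x ≈ 52.1 km, y ≈ 39.8 km, depth ≈ 59.6 km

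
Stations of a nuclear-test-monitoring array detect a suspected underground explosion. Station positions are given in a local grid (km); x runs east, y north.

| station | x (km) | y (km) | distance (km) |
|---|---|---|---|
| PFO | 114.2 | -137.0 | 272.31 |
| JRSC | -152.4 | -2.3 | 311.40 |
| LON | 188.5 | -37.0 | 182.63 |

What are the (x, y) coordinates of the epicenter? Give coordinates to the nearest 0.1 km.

Circle about each station: (x − 114.2)² + (y + 137.0)² = 272.31²; (x + 152.4)² + (y + 2.3)² = 311.40²; (x − 188.5)² + (y + 37.0)² = 182.63².
Subtracting pairs of circle equations eliminates x²+y² and gives linear equations (the radical axes):
-533.2 x + 269.4 y = -31396.81
148.6 x + 200.0 y = 45889.63
Solving the 2×2 system: x ≈ 127.1, y ≈ 135.0 km.

x ≈ 127.1 km, y ≈ 135.0 km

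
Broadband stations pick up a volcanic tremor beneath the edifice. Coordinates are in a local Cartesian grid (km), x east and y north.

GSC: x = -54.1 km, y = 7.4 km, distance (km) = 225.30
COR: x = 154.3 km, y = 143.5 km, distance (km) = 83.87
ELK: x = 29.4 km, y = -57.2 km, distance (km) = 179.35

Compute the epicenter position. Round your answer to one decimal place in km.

(164.9, 60.3)

Circle about each station: (x + 54.1)² + (y − 7.4)² = 225.30²; (x − 154.3)² + (y − 143.5)² = 83.87²; (x − 29.4)² + (y + 57.2)² = 179.35².
Subtracting the GSC equation from the COR and ELK equations removes the quadratic terms:
416.8 x + 272.2 y = 85145.08
167.0 x − 129.2 y = 19748.30
Solving the 2×2 system: x ≈ 164.9, y ≈ 60.3 km.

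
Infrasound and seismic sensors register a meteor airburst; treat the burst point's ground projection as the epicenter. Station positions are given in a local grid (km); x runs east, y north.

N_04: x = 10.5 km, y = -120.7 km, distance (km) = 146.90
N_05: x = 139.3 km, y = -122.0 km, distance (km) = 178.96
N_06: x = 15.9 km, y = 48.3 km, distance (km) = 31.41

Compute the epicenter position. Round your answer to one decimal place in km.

(35.8, 24.0)

Circle about each station: (x − 10.5)² + (y + 120.7)² = 146.90²; (x − 139.3)² + (y + 122.0)² = 178.96²; (x − 15.9)² + (y − 48.3)² = 31.41².
Subtracting pairs of circle equations eliminates x²+y² and gives linear equations (the radical axes):
257.6 x − 2.6 y = 9162.68
10.8 x + 338.0 y = 8499.98
Solving the 2×2 system: x ≈ 35.8, y ≈ 24.0 km.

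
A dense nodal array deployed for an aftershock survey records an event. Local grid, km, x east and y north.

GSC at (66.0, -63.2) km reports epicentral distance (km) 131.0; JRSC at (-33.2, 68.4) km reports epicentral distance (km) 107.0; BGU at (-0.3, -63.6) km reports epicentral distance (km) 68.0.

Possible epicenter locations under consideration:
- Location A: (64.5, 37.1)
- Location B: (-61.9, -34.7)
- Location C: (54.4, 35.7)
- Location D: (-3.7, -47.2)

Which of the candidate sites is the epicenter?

For each candidate, compare |candidate − station| to the reported distance:
Location A: residuals GSC 30.7, JRSC 4.4, BGU 51.7 → max 51.7 km
Location B: residuals GSC 0.0, JRSC 0.0, BGU 0.0 → max 0.0 km
Location C: residuals GSC 31.4, JRSC 13.5, BGU 45.4 → max 45.4 km
Location D: residuals GSC 59.5, JRSC 12.3, BGU 51.3 → max 59.5 km
Only Location B has all residuals ≈ 0.

Location B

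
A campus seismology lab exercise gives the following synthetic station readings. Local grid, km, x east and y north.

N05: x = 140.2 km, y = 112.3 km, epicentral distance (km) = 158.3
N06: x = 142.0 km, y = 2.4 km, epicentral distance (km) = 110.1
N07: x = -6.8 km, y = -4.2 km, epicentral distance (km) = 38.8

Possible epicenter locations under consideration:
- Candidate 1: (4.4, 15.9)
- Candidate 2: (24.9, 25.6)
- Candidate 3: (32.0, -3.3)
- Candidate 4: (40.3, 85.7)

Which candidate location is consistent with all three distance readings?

For each candidate, compare |candidate − station| to the reported distance:
Candidate 1: residuals N05 8.2, N06 28.2, N07 15.8 → max 28.2 km
Candidate 2: residuals N05 14.0, N06 9.3, N07 4.7 → max 14.0 km
Candidate 3: residuals N05 0.0, N06 0.0, N07 0.0 → max 0.0 km
Candidate 4: residuals N05 54.9, N06 21.4, N07 62.7 → max 62.7 km
Only Candidate 3 has all residuals ≈ 0.

Candidate 3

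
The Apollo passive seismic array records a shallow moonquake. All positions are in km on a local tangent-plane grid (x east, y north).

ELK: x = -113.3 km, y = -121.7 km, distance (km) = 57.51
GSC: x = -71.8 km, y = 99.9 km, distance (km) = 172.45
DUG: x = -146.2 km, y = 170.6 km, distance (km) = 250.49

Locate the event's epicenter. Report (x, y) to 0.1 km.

Circle about each station: (x + 113.3)² + (y + 121.7)² = 57.51²; (x + 71.8)² + (y − 99.9)² = 172.45²; (x + 146.2)² + (y − 170.6)² = 250.49².
Subtracting the ELK equation from the GSC and DUG equations removes the quadratic terms:
83.0 x + 443.2 y = -38944.13
-65.8 x + 584.6 y = -36606.82
Solving the 2×2 system: x ≈ -84.2, y ≈ -72.1 km.
Check against ELK (with the unrounded x, y): √((x + 113.3)²+(y + 121.7)²) = 57.50 ≈ 57.51 km. ✓

-84.2 km east, -72.1 km north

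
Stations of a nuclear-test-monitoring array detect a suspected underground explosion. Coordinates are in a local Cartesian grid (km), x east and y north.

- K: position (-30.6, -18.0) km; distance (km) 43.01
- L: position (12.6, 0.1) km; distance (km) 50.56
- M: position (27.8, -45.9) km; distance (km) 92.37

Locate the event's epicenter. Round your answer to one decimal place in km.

Circle about each station: (x + 30.6)² + (y + 18.0)² = 43.01²; (x − 12.6)² + (y − 0.1)² = 50.56²; (x − 27.8)² + (y + 45.9)² = 92.37².
Subtracting pairs of circle equations eliminates x²+y² and gives linear equations (the radical axes):
86.4 x + 36.2 y = -1808.04
116.8 x − 55.8 y = -5063.07
Solving the 2×2 system: x ≈ -31.4, y ≈ 25.0 km.
Check against K (with the unrounded x, y): √((x + 30.6)²+(y + 18.0)²) = 43.01 ≈ 43.01 km. ✓

-31.4 km east, 25.0 km north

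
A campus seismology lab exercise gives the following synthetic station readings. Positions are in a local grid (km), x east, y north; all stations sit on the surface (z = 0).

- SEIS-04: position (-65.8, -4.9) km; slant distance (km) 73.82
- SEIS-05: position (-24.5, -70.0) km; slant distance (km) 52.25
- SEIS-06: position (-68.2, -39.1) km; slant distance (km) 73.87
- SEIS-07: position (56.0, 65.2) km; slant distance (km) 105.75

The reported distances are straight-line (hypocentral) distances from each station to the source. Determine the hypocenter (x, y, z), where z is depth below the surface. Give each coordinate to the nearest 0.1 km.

x ≈ 4.4 km, y ≈ -26.9 km, depth ≈ 6.1 km

Each station gives a sphere (x−x_i)² + (y−y_i)² + z² = d_i² (stations at z=0).
Subtracting the SEIS-04 sphere from SEIS-05 and SEIS-06: z² cancels, leaving linear equations in x and y:
82.6 x − 130.2 y = 3865.93
-4.8 x − 68.4 y = 1819.02
Solving: x ≈ 4.398, y ≈ -26.902 km (keep extra digits for the depth step; rounded: 4.4, -26.9).
Then from the SEIS-04 sphere: z² = 73.82² − (x + 65.8)² − (y + 4.9)² with x = 4.398, y = -26.902, so z ≈ 6.127 ≈ 6.1 km.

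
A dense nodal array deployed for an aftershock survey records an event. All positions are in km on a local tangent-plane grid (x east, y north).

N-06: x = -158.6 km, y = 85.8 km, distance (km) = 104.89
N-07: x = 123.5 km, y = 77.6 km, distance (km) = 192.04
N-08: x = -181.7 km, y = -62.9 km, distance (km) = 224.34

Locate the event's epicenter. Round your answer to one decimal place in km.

(-62.1, 126.9)

Circle about each station: (x + 158.6)² + (y − 85.8)² = 104.89²; (x − 123.5)² + (y − 77.6)² = 192.04²; (x + 181.7)² + (y + 62.9)² = 224.34².
Subtracting pairs of circle equations eliminates x²+y² and gives linear equations (the radical axes):
564.2 x − 16.4 y = -37119.04
-46.2 x − 297.4 y = -34870.82
Solving the 2×2 system: x ≈ -62.1, y ≈ 126.9 km.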